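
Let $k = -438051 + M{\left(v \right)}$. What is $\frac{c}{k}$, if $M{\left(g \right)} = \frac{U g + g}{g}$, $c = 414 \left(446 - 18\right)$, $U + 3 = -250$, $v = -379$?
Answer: $- \frac{59064}{146101} \approx -0.40427$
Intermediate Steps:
$U = -253$ ($U = -3 - 250 = -253$)
$c = 177192$ ($c = 414 \cdot 428 = 177192$)
$M{\left(g \right)} = -252$ ($M{\left(g \right)} = \frac{- 253 g + g}{g} = \frac{\left(-252\right) g}{g} = -252$)
$k = -438303$ ($k = -438051 - 252 = -438303$)
$\frac{c}{k} = \frac{177192}{-438303} = 177192 \left(- \frac{1}{438303}\right) = - \frac{59064}{146101}$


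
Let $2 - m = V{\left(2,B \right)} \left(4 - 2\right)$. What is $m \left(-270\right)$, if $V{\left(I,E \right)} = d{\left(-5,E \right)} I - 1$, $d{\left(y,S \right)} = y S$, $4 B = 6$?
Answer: $-9180$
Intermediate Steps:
$B = \frac{3}{2}$ ($B = \frac{1}{4} \cdot 6 = \frac{3}{2} \approx 1.5$)
$d{\left(y,S \right)} = S y$
$V{\left(I,E \right)} = -1 - 5 E I$ ($V{\left(I,E \right)} = E \left(-5\right) I - 1 = - 5 E I - 1 = -1 - 5 E I$)
$m = 34$ ($m = 2 - \left(-1 - \frac{15}{2} \cdot 2\right) \left(4 - 2\right) = 2 - \left(-1 - 15\right) 2 = 2 - \left(-16\right) 2 = 2 - -32 = 2 + 32 = 34$)
$m \left(-270\right) = 34 \left(-270\right) = -9180$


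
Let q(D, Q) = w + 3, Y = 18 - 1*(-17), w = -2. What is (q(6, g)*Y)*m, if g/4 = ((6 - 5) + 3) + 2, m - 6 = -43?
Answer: -1295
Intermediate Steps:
m = -37 (m = 6 - 43 = -37)
Y = 35 (Y = 18 + 17 = 35)
g = 24 (g = 4*(((6 - 5) + 3) + 2) = 4*((1 + 3) + 2) = 4*(4 + 2) = 4*6 = 24)
q(D, Q) = 1 (q(D, Q) = -2 + 3 = 1)
(q(6, g)*Y)*m = (1*35)*(-37) = 35*(-37) = -1295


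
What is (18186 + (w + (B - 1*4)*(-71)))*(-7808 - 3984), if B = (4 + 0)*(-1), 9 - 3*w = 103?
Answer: -662333056/3 ≈ -2.2078e+8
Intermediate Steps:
w = -94/3 (w = 3 - ⅓*103 = 3 - 103/3 = -94/3 ≈ -31.333)
B = -4 (B = 4*(-1) = -4)
(18186 + (w + (B - 1*4)*(-71)))*(-7808 - 3984) = (18186 + (-94/3 + (-4 - 1*4)*(-71)))*(-7808 - 3984) = (18186 + (-94/3 + (-4 - 4)*(-71)))*(-11792) = (18186 + (-94/3 - 8*(-71)))*(-11792) = (18186 + (-94/3 + 568))*(-11792) = (18186 + 1610/3)*(-11792) = (56168/3)*(-11792) = -662333056/3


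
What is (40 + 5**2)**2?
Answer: 4225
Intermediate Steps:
(40 + 5**2)**2 = (40 + 25)**2 = 65**2 = 4225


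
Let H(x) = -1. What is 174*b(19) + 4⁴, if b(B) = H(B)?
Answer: 82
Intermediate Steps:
b(B) = -1
174*b(19) + 4⁴ = 174*(-1) + 4⁴ = -174 + 256 = 82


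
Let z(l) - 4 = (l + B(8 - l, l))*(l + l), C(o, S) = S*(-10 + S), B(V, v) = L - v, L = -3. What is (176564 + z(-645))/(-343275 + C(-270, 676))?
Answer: 60146/35647 ≈ 1.6873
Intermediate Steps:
B(V, v) = -3 - v
z(l) = 4 - 6*l (z(l) = 4 + (l + (-3 - l))*(l + l) = 4 - 6*l)
(176564 + z(-645))/(-343275 + C(-270, 676)) = (176564 + (4 - 6*(-645)))/(-343275 + 676*(-10 + 676)) = (176564 + (4 + 3870))/(-343275 + 676*666) = (176564 + 3874)/(-343275 + 450216) = 180438/106941 = 180438*(1/106941) = 60146/35647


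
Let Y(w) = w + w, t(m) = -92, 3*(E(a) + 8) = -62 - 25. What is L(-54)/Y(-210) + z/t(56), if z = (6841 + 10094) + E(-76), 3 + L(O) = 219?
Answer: -296543/1610 ≈ -184.19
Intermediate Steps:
E(a) = -37 (E(a) = -8 + (-62 - 25)/3 = -8 + (⅓)*(-87) = -8 - 29 = -37)
L(O) = 216 (L(O) = -3 + 219 = 216)
z = 16898 (z = (6841 + 10094) - 37 = 16935 - 37 = 16898)
Y(w) = 2*w
L(-54)/Y(-210) + z/t(56) = 216/((2*(-210))) + 16898/(-92) = 216/(-420) + 16898*(-1/92) = 216*(-1/420) - 8449/46 = -18/35 - 8449/46 = -296543/1610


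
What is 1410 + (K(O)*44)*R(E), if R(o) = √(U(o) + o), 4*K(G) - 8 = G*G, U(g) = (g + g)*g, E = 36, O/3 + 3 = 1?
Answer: 1410 + 2904*√73 ≈ 26222.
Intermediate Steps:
O = -6 (O = -9 + 3*1 = -9 + 3 = -6)
U(g) = 2*g² (U(g) = (2*g)*g = 2*g²)
K(G) = 2 + G²/4 (K(G) = 2 + (G*G)/4 = 2 + G²/4)
R(o) = √(o + 2*o²) (R(o) = √(2*o² + o) = √(o + 2*o²))
1410 + (K(O)*44)*R(E) = 1410 + ((2 + (¼)*(-6)²)*44)*√(36*(1 + 2*36)) = 1410 + ((2 + (¼)*36)*44)*√(36*(1 + 72)) = 1410 + ((2 + 9)*44)*√(36*73) = 1410 + (11*44)*√2628 = 1410 + 484*(6*√73) = 1410 + 2904*√73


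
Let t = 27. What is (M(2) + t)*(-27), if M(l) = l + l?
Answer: -837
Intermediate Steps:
M(l) = 2*l
(M(2) + t)*(-27) = (2*2 + 27)*(-27) = (4 + 27)*(-27) = 31*(-27) = -837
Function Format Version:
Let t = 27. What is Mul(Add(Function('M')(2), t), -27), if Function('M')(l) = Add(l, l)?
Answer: -837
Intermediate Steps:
Function('M')(l) = Mul(2, l)
Mul(Add(Function('M')(2), t), -27) = Mul(Add(Mul(2, 2), 27), -27) = Mul(Add(4, 27), -27) = Mul(31, -27) = -837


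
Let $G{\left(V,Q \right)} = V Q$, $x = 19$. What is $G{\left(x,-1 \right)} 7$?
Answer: $-133$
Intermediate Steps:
$G{\left(V,Q \right)} = Q V$
$G{\left(x,-1 \right)} 7 = \left(-1\right) 19 \cdot 7 = \left(-19\right) 7 = -133$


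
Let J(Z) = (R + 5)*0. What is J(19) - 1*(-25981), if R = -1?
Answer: 25981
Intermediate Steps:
J(Z) = 0 (J(Z) = (-1 + 5)*0 = 4*0 = 0)
J(19) - 1*(-25981) = 0 - 1*(-25981) = 0 + 25981 = 25981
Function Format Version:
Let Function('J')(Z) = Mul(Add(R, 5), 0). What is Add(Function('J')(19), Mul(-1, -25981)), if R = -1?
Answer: 25981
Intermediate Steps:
Function('J')(Z) = 0 (Function('J')(Z) = Mul(Add(-1, 5), 0) = Mul(4, 0) = 0)
Add(Function('J')(19), Mul(-1, -25981)) = Add(0, Mul(-1, -25981)) = Add(0, 25981) = 25981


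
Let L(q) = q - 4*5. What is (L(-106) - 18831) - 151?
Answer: -19108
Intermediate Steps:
L(q) = -20 + q (L(q) = q - 20 = -20 + q)
(L(-106) - 18831) - 151 = ((-20 - 106) - 18831) - 151 = (-126 - 18831) - 151 = -18957 - 151 = -19108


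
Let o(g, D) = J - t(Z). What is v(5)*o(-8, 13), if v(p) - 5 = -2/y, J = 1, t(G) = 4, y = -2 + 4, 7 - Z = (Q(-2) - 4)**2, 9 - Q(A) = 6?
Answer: -12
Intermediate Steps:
Q(A) = 3 (Q(A) = 9 - 1*6 = 9 - 6 = 3)
Z = 6 (Z = 7 - (3 - 4)**2 = 7 - 1*(-1)**2 = 7 - 1*1 = 7 - 1 = 6)
y = 2
v(p) = 4 (v(p) = 5 - 2/2 = 5 - 2*1/2 = 5 - 1 = 4)
o(g, D) = -3 (o(g, D) = 1 - 1*4 = 1 - 4 = -3)
v(5)*o(-8, 13) = 4*(-3) = -12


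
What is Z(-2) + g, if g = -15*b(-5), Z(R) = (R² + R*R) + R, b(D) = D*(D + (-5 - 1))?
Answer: -819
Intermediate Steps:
b(D) = D*(-6 + D) (b(D) = D*(D - 6) = D*(-6 + D))
Z(R) = R + 2*R² (Z(R) = (R² + R²) + R = 2*R² + R = R + 2*R²)
g = -825 (g = -(-75)*(-6 - 5) = -(-75)*(-11) = -15*55 = -825)
Z(-2) + g = -2*(1 + 2*(-2)) - 825 = -2*(1 - 4) - 825 = -2*(-3) - 825 = 6 - 825 = -819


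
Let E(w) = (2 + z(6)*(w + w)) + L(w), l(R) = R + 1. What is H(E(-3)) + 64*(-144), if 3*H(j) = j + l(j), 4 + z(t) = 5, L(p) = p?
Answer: -27661/3 ≈ -9220.3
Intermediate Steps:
l(R) = 1 + R
z(t) = 1 (z(t) = -4 + 5 = 1)
E(w) = 2 + 3*w (E(w) = (2 + 1*(w + w)) + w = (2 + 1*(2*w)) + w = (2 + 2*w) + w = 2 + 3*w)
H(j) = 1/3 + 2*j/3 (H(j) = (j + (1 + j))/3 = (1 + 2*j)/3 = 1/3 + 2*j/3)
H(E(-3)) + 64*(-144) = (1/3 + 2*(2 + 3*(-3))/3) + 64*(-144) = (1/3 + 2*(2 - 9)/3) - 9216 = (1/3 + (2/3)*(-7)) - 9216 = (1/3 - 14/3) - 9216 = -13/3 - 9216 = -27661/3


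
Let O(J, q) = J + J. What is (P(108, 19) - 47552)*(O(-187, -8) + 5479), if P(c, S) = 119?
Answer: -242145465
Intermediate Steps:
O(J, q) = 2*J
(P(108, 19) - 47552)*(O(-187, -8) + 5479) = (119 - 47552)*(2*(-187) + 5479) = -47433*(-374 + 5479) = -47433*5105 = -242145465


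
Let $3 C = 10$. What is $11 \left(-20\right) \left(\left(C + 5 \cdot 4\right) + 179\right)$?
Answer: $- \frac{133540}{3} \approx -44513.0$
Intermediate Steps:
$C = \frac{10}{3}$ ($C = \frac{1}{3} \cdot 10 = \frac{10}{3} \approx 3.3333$)
$11 \left(-20\right) \left(\left(C + 5 \cdot 4\right) + 179\right) = 11 \left(-20\right) \left(\left(\frac{10}{3} + 5 \cdot 4\right) + 179\right) = - 220 \left(\left(\frac{10}{3} + 20\right) + 179\right) = - 220 \left(\frac{70}{3} + 179\right) = \left(-220\right) \frac{607}{3} = - \frac{133540}{3}$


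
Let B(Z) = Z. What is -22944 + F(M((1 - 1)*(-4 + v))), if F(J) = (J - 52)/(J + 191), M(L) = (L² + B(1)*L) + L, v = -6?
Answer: -4382356/191 ≈ -22944.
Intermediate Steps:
M(L) = L² + 2*L (M(L) = (L² + 1*L) + L = (L² + L) + L = (L + L²) + L = L² + 2*L)
F(J) = (-52 + J)/(191 + J)
-22944 + F(M((1 - 1)*(-4 + v))) = -22944 + (-52 + ((1 - 1)*(-4 - 6))*(2 + (1 - 1)*(-4 - 6)))/(191 + ((1 - 1)*(-4 - 6))*(2 + (1 - 1)*(-4 - 6))) = -22944 + (-52 + (0*(-10))*(2 + 0*(-10)))/(191 + (0*(-10))*(2 + 0*(-10))) = -22944 + (-52 + 0*(2 + 0))/(191 + 0*(2 + 0)) = -22944 + (-52 + 0*2)/(191 + 0*2) = -22944 + (-52 + 0)/(191 + 0) = -22944 - 52/191 = -4382356/191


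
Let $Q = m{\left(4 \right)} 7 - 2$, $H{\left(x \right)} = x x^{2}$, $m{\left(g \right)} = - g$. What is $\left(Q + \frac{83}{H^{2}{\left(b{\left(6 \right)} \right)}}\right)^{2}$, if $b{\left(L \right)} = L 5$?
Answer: $\frac{478296896369580006889}{531441000000000000} \approx 900.0$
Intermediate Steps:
$b{\left(L \right)} = 5 L$
$H{\left(x \right)} = x^{3}$
$Q = -30$ ($Q = \left(-1\right) 4 \cdot 7 - 2 = \left(-4\right) 7 - 2 = -28 - 2 = -30$)
$\left(Q + \frac{83}{H^{2}{\left(b{\left(6 \right)} \right)}}\right)^{2} = \left(-30 + \frac{83}{\left(\left(5 \cdot 6\right)^{3}\right)^{2}}\right)^{2} = \left(-30 + \frac{83}{\left(30^{3}\right)^{2}}\right)^{2} = \left(-30 + \frac{83}{27000^{2}}\right)^{2} = \left(-30 + \frac{83}{729000000}\right)^{2} = \left(- \frac{21869999917}{729000000}\right)^{2} = \frac{478296896369580006889}{531441000000000000}$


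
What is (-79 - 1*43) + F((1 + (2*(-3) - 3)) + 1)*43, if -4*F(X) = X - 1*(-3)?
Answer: -79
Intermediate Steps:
F(X) = -3/4 - X/4 (F(X) = -(X - 1*(-3))/4 = -(X + 3)/4 = -(3 + X)/4 = -3/4 - X/4)
(-79 - 1*43) + F((1 + (2*(-3) - 3)) + 1)*43 = (-79 - 1*43) + (-3/4 - ((1 + (2*(-3) - 3)) + 1)/4)*43 = (-79 - 43) + (-3/4 - ((1 + (-6 - 3)) + 1)/4)*43 = -122 + (-3/4 - ((1 - 9) + 1)/4)*43 = -122 + (-3/4 - (-8 + 1)/4)*43 = -122 + (-3/4 - 1/4*(-7))*43 = -122 + (-3/4 + 7/4)*43 = -122 + 1*43 = -122 + 43 = -79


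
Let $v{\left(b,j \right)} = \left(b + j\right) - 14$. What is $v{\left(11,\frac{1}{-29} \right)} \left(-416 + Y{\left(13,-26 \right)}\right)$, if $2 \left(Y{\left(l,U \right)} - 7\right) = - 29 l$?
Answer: $\frac{52580}{29} \approx 1813.1$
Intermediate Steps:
$Y{\left(l,U \right)} = 7 - \frac{29 l}{2}$ ($Y{\left(l,U \right)} = 7 + \frac{\left(-29\right) l}{2} = 7 - \frac{29 l}{2}$)
$v{\left(b,j \right)} = -14 + b + j$
$v{\left(11,\frac{1}{-29} \right)} \left(-416 + Y{\left(13,-26 \right)}\right) = \left(-14 + 11 + \frac{1}{-29}\right) \left(-416 + \left(7 - \frac{377}{2}\right)\right) = \left(-14 + 11 - \frac{1}{29}\right) \left(-416 + \left(7 - \frac{377}{2}\right)\right) = - \frac{88 \left(-416 - \frac{363}{2}\right)}{29} = \left(- \frac{88}{29}\right) \left(- \frac{1195}{2}\right) = \frac{52580}{29}$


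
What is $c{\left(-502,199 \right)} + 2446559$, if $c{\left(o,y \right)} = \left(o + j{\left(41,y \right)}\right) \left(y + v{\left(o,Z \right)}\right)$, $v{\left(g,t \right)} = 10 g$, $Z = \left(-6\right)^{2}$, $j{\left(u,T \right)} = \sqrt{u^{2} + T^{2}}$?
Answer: $4866701 - 4821 \sqrt{41282} \approx 3.8872 \cdot 10^{6}$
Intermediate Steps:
$j{\left(u,T \right)} = \sqrt{T^{2} + u^{2}}$
$Z = 36$
$c{\left(o,y \right)} = \left(o + \sqrt{1681 + y^{2}}\right) \left(y + 10 o\right)$ ($c{\left(o,y \right)} = \left(o + \sqrt{y^{2} + 41^{2}}\right) \left(y + 10 o\right) = \left(o + \sqrt{y^{2} + 1681}\right) \left(y + 10 o\right) = \left(o + \sqrt{1681 + y^{2}}\right) \left(y + 10 o\right)$)
$c{\left(-502,199 \right)} + 2446559 = \left(10 \left(-502\right)^{2} - 99898 + 199 \sqrt{1681 + 199^{2}} + 10 \left(-502\right) \sqrt{1681 + 199^{2}}\right) + 2446559 = \left(10 \cdot 252004 - 99898 + 199 \sqrt{1681 + 39601} + 10 \left(-502\right) \sqrt{1681 + 39601}\right) + 2446559 = \left(2520040 - 99898 + 199 \sqrt{41282} + 10 \left(-502\right) \sqrt{41282}\right) + 2446559 = \left(2520040 - 99898 + 199 \sqrt{41282} - 5020 \sqrt{41282}\right) + 2446559 = \left(2420142 - 4821 \sqrt{41282}\right) + 2446559 = 4866701 - 4821 \sqrt{41282}$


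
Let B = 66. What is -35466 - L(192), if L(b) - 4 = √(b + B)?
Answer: -35470 - √258 ≈ -35486.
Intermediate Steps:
L(b) = 4 + √(66 + b) (L(b) = 4 + √(b + 66) = 4 + √(66 + b))
-35466 - L(192) = -35466 - (4 + √(66 + 192)) = -35466 - (4 + √258) = -35466 + (-4 - √258) = -35470 - √258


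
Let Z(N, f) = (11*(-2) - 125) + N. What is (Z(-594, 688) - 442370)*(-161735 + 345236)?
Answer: -81311311611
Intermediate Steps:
Z(N, f) = -147 + N (Z(N, f) = (-22 - 125) + N = -147 + N)
(Z(-594, 688) - 442370)*(-161735 + 345236) = ((-147 - 594) - 442370)*(-161735 + 345236) = (-741 - 442370)*183501 = -443111*183501 = -81311311611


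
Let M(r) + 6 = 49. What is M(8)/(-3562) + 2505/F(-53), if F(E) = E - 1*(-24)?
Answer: -8924057/103298 ≈ -86.391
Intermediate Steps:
M(r) = 43 (M(r) = -6 + 49 = 43)
F(E) = 24 + E (F(E) = E + 24 = 24 + E)
M(8)/(-3562) + 2505/F(-53) = 43/(-3562) + 2505/(24 - 53) = 43*(-1/3562) + 2505/(-29) = -43/3562 + 2505*(-1/29) = -43/3562 - 2505/29 = -8924057/103298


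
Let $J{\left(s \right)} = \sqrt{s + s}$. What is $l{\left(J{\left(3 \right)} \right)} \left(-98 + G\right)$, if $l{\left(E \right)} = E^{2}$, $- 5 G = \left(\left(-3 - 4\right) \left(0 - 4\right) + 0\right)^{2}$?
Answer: $- \frac{7644}{5} \approx -1528.8$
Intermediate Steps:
$J{\left(s \right)} = \sqrt{2} \sqrt{s}$ ($J{\left(s \right)} = \sqrt{2 s} = \sqrt{2} \sqrt{s}$)
$G = - \frac{784}{5}$ ($G = - \frac{\left(\left(-3 - 4\right) \left(0 - 4\right) + 0\right)^{2}}{5} = - \frac{\left(\left(-7\right) \left(-4\right) + 0\right)^{2}}{5} = - \frac{\left(28 + 0\right)^{2}}{5} = - \frac{28^{2}}{5} = \left(- \frac{1}{5}\right) 784 = - \frac{784}{5} \approx -156.8$)
$l{\left(J{\left(3 \right)} \right)} \left(-98 + G\right) = \left(\sqrt{2} \sqrt{3}\right)^{2} \left(-98 - \frac{784}{5}\right) = \left(\sqrt{6}\right)^{2} \left(- \frac{1274}{5}\right) = 6 \left(- \frac{1274}{5}\right) = - \frac{7644}{5}$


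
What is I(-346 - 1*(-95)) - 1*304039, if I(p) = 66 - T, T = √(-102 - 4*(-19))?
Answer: -303973 - I*√26 ≈ -3.0397e+5 - 5.099*I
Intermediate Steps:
T = I*√26 (T = √(-102 + 76) = √(-26) = I*√26 ≈ 5.099*I)
I(p) = 66 - I*√26
I(-346 - 1*(-95)) - 1*304039 = (66 - I*√26) - 1*304039 = (66 - I*√26) - 304039 = -303973 - I*√26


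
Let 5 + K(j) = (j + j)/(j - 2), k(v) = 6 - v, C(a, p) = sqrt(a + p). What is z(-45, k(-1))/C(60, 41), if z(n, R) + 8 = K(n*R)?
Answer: -3491*sqrt(101)/32017 ≈ -1.0958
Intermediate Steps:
K(j) = -5 + 2*j/(-2 + j) (K(j) = -5 + (j + j)/(j - 2) = -5 + (2*j)/(-2 + j) = -5 + 2*j/(-2 + j))
z(n, R) = -8 + (10 - 3*R*n)/(-2 + R*n) (z(n, R) = -8 + (10 - 3*n*R)/(-2 + n*R) = -8 + (10 - 3*R*n)/(-2 + R*n))
z(-45, k(-1))/C(60, 41) = ((26 - 11*(6 - 1*(-1))*(-45))/(-2 + (6 - 1*(-1))*(-45)))/(sqrt(60 + 41)) = ((26 - 11*(6 + 1)*(-45))/(-2 + (6 + 1)*(-45)))/(sqrt(101)) = ((26 - 11*7*(-45))/(-2 + 7*(-45)))*(sqrt(101)/101) = ((26 + 3465)/(-2 - 315))*(sqrt(101)/101) = (3491/(-317))*(sqrt(101)/101) = (-1/317*3491)*(sqrt(101)/101) = -3491*sqrt(101)/32017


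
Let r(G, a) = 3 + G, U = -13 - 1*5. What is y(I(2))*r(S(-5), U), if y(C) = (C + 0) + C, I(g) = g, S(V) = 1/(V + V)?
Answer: 58/5 ≈ 11.600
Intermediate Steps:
U = -18 (U = -13 - 5 = -18)
S(V) = 1/(2*V)
y(C) = 2*C (y(C) = C + C = 2*C)
y(I(2))*r(S(-5), U) = (2*2)*(3 + (½)/(-5)) = 4*(3 + (½)*(-⅕)) = 4*(3 - ⅒) = 4*(29/10) = 58/5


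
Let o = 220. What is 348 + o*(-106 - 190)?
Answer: -64772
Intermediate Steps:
348 + o*(-106 - 190) = 348 + 220*(-106 - 190) = 348 + 220*(-296) = 348 - 65120 = -64772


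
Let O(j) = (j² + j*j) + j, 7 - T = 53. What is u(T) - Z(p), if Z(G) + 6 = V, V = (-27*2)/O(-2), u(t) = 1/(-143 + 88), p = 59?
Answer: 824/55 ≈ 14.982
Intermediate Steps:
T = -46 (T = 7 - 1*53 = 7 - 53 = -46)
u(t) = -1/55 (u(t) = 1/(-55) = -1/55)
O(j) = j + 2*j² (O(j) = (j² + j²) + j = 2*j² + j = j + 2*j²)
V = -9 (V = (-27*2)/((-2*(1 + 2*(-2)))) = -54*(-1/(2*(1 - 4))) = -54/((-2*(-3))) = -54/6 = -54*⅙ = -9)
Z(G) = -15 (Z(G) = -6 - 9 = -15)
u(T) - Z(p) = -1/55 - 1*(-15) = -1/55 + 15 = 824/55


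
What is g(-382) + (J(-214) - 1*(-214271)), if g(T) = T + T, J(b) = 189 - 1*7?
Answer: 213689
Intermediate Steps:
J(b) = 182 (J(b) = 189 - 7 = 182)
g(T) = 2*T
g(-382) + (J(-214) - 1*(-214271)) = 2*(-382) + (182 - 1*(-214271)) = -764 + (182 + 214271) = -764 + 214453 = 213689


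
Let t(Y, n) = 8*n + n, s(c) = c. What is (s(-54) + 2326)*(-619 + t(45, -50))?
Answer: -2428768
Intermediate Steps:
t(Y, n) = 9*n
(s(-54) + 2326)*(-619 + t(45, -50)) = (-54 + 2326)*(-619 + 9*(-50)) = 2272*(-619 - 450) = 2272*(-1069) = -2428768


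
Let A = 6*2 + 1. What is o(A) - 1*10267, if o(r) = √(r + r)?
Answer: -10267 + √26 ≈ -10262.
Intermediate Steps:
A = 13 (A = 12 + 1 = 13)
o(r) = √2*√r (o(r) = √(2*r) = √2*√r)
o(A) - 1*10267 = √2*√13 - 1*10267 = √26 - 10267 = -10267 + √26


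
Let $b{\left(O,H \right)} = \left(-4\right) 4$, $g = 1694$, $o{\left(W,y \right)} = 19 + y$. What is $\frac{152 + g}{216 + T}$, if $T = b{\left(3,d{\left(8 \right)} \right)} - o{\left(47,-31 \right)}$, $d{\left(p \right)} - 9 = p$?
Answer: $\frac{923}{106} \approx 8.7076$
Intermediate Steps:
$d{\left(p \right)} = 9 + p$
$b{\left(O,H \right)} = -16$
$T = -4$ ($T = -16 - \left(19 - 31\right) = -16 - -12 = -16 + 12 = -4$)
$\frac{152 + g}{216 + T} = \frac{152 + 1694}{216 - 4} = \frac{1846}{212} = 1846 \cdot \frac{1}{212} = \frac{923}{106}$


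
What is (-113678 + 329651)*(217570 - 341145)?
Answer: -26688863475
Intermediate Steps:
(-113678 + 329651)*(217570 - 341145) = 215973*(-123575) = -26688863475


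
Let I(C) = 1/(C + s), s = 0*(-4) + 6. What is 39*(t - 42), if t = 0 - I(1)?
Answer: -11505/7 ≈ -1643.6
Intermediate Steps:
s = 6 (s = 0 + 6 = 6)
I(C) = 1/(6 + C) (I(C) = 1/(C + 6) = 1/(6 + C))
t = -⅐ (t = 0 - 1/(6 + 1) = 0 - 1/7 = 0 - 1*⅐ = 0 - ⅐ = -⅐ ≈ -0.14286)
39*(t - 42) = 39*(-⅐ - 42) = 39*(-295/7) = -11505/7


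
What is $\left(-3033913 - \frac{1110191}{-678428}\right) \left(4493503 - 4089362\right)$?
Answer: $- \frac{831839548052510793}{678428} \approx -1.2261 \cdot 10^{12}$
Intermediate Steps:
$\left(-3033913 - \frac{1110191}{-678428}\right) \left(4493503 - 4089362\right) = \left(-3033913 - - \frac{1110191}{678428}\right) 404141 = \left(-3033913 + \frac{1110191}{678428}\right) 404141 = \left(- \frac{2058290418573}{678428}\right) 404141 = - \frac{831839548052510793}{678428}$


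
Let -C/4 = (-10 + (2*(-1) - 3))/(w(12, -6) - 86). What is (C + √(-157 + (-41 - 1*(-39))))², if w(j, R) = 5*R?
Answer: (15 - 29*I*√159)²/841 ≈ -158.73 - 13.044*I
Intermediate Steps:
C = -15/29 (C = -4*(-10 + (2*(-1) - 3))/(5*(-6) - 86) = -4*(-10 + (-2 - 3))/(-30 - 86) = -4*(-10 - 5)/(-116) = -(-60)*(-1)/116 = -4*15/116 = -15/29 ≈ -0.51724)
(C + √(-157 + (-41 - 1*(-39))))² = (-15/29 + √(-157 + (-41 - 1*(-39))))² = (-15/29 + √(-157 + (-41 + 39)))² = (-15/29 + √(-157 - 2))² = (-15/29 + √(-159))² = (-15/29 + I*√159)²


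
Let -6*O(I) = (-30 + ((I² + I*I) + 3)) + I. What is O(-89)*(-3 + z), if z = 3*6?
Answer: -39315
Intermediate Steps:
O(I) = 9/2 - I²/3 - I/6 (O(I) = -((-30 + ((I² + I*I) + 3)) + I)/6 = -((-30 + ((I² + I²) + 3)) + I)/6 = -((-30 + (2*I² + 3)) + I)/6 = -((-30 + (3 + 2*I²)) + I)/6 = -((-27 + 2*I²) + I)/6 = -(-27 + I + 2*I²)/6 = 9/2 - I²/3 - I/6)
z = 18
O(-89)*(-3 + z) = (9/2 - ⅓*(-89)² - ⅙*(-89))*(-3 + 18) = (9/2 - ⅓*7921 + 89/6)*15 = (9/2 - 7921/3 + 89/6)*15 = -2621*15 = -39315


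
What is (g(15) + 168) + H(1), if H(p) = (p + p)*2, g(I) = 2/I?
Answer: 2582/15 ≈ 172.13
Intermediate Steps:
H(p) = 4*p (H(p) = (2*p)*2 = 4*p)
(g(15) + 168) + H(1) = (2/15 + 168) + 4*1 = (2*(1/15) + 168) + 4 = (2/15 + 168) + 4 = 2522/15 + 4 = 2582/15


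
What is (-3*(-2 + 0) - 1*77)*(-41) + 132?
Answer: 3043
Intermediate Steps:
(-3*(-2 + 0) - 1*77)*(-41) + 132 = (-3*(-2) - 77)*(-41) + 132 = (6 - 77)*(-41) + 132 = -71*(-41) + 132 = 2911 + 132 = 3043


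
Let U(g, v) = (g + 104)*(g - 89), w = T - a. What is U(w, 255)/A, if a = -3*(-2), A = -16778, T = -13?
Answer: 4590/8389 ≈ 0.54714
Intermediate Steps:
a = 6
w = -19 (w = -13 - 1*6 = -13 - 6 = -19)
U(g, v) = (-89 + g)*(104 + g) (U(g, v) = (104 + g)*(-89 + g) = (-89 + g)*(104 + g))
U(w, 255)/A = (-9256 + (-19)² + 15*(-19))/(-16778) = (-9256 + 361 - 285)*(-1/16778) = -9180*(-1/16778) = 4590/8389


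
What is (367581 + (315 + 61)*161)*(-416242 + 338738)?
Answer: -33180779968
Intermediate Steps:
(367581 + (315 + 61)*161)*(-416242 + 338738) = (367581 + 376*161)*(-77504) = (367581 + 60536)*(-77504) = 428117*(-77504) = -33180779968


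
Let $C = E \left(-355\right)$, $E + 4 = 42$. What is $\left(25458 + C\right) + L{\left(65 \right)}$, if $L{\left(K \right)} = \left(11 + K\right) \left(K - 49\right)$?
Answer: $13184$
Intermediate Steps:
$E = 38$ ($E = -4 + 42 = 38$)
$L{\left(K \right)} = \left(-49 + K\right) \left(11 + K\right)$ ($L{\left(K \right)} = \left(11 + K\right) \left(-49 + K\right) = \left(-49 + K\right) \left(11 + K\right)$)
$C = -13490$ ($C = 38 \left(-355\right) = -13490$)
$\left(25458 + C\right) + L{\left(65 \right)} = \left(25458 - 13490\right) - \left(3009 - 4225\right) = 11968 - -1216 = 11968 + 1216 = 13184$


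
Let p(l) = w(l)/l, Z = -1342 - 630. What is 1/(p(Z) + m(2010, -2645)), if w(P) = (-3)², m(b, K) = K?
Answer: -1972/5215949 ≈ -0.00037807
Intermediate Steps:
Z = -1972
w(P) = 9
p(l) = 9/l
1/(p(Z) + m(2010, -2645)) = 1/(9/(-1972) - 2645) = 1/(9*(-1/1972) - 2645) = 1/(-9/1972 - 2645) = 1/(-5215949/1972) = -1972/5215949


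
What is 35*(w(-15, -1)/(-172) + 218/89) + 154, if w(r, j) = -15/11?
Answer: 40414437/168388 ≈ 240.01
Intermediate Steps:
w(r, j) = -15/11 (w(r, j) = -15*1/11 = -15/11)
35*(w(-15, -1)/(-172) + 218/89) + 154 = 35*(-15/11/(-172) + 218/89) + 154 = 35*(-15/11*(-1/172) + 218*(1/89)) + 154 = 35*(15/1892 + 218/89) + 154 = 35*(413791/168388) + 154 = 14482685/168388 + 154 = 40414437/168388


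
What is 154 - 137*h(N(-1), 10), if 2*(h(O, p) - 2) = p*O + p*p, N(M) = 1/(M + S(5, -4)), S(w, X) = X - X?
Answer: -6285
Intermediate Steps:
S(w, X) = 0
N(M) = 1/M (N(M) = 1/(M + 0) = 1/M)
h(O, p) = 2 + p²/2 + O*p/2 (h(O, p) = 2 + (p*O + p*p)/2 = 2 + (O*p + p²)/2 = 2 + (p² + O*p)/2 = 2 + (p²/2 + O*p/2) = 2 + p²/2 + O*p/2)
154 - 137*h(N(-1), 10) = 154 - 137*(2 + (½)*10² + (½)*10/(-1)) = 154 - 137*(2 + (½)*100 + (½)*(-1)*10) = 154 - 137*(2 + 50 - 5) = 154 - 137*47 = 154 - 6439 = -6285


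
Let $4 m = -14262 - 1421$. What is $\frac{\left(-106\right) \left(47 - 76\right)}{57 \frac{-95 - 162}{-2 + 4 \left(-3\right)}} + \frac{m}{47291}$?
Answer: $\frac{416374823}{145845444} \approx 2.8549$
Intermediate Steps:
$m = - \frac{15683}{4}$ ($m = \frac{-14262 - 1421}{4} = \frac{1}{4} \left(-15683\right) = - \frac{15683}{4} \approx -3920.8$)
$\frac{\left(-106\right) \left(47 - 76\right)}{57 \frac{-95 - 162}{-2 + 4 \left(-3\right)}} + \frac{m}{47291} = \frac{\left(-106\right) \left(47 - 76\right)}{57 \frac{-95 - 162}{-2 + 4 \left(-3\right)}} - \frac{15683}{4 \cdot 47291} = \frac{\left(-106\right) \left(-29\right)}{57 \left(- \frac{257}{-2 - 12}\right)} - \frac{15683}{189164} = \frac{3074}{57 \left(- \frac{257}{-14}\right)} - \frac{15683}{189164} = \frac{3074}{57 \left(\left(-257\right) \left(- \frac{1}{14}\right)\right)} - \frac{15683}{189164} = \frac{3074}{57 \cdot \frac{257}{14}} - \frac{15683}{189164} = \frac{3074}{\frac{14649}{14}} - \frac{15683}{189164} = 3074 \cdot \frac{14}{14649} - \frac{15683}{189164} = \frac{43036}{14649} - \frac{15683}{189164} = \frac{416374823}{145845444}$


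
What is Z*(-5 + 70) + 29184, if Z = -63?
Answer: 25089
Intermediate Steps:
Z*(-5 + 70) + 29184 = -63*(-5 + 70) + 29184 = -63*65 + 29184 = -4095 + 29184 = 25089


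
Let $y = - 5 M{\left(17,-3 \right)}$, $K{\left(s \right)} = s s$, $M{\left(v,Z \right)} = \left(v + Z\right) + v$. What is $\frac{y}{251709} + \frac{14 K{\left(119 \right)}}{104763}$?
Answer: $\frac{16628692607}{8789929989} \approx 1.8918$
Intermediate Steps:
$M{\left(v,Z \right)} = Z + 2 v$ ($M{\left(v,Z \right)} = \left(Z + v\right) + v = Z + 2 v$)
$K{\left(s \right)} = s^{2}$
$y = -155$ ($y = - 5 \left(-3 + 2 \cdot 17\right) = - 5 \left(-3 + 34\right) = \left(-5\right) 31 = -155$)
$\frac{y}{251709} + \frac{14 K{\left(119 \right)}}{104763} = - \frac{155}{251709} + \frac{14 \cdot 119^{2}}{104763} = \left(-155\right) \frac{1}{251709} + 14 \cdot 14161 \cdot \frac{1}{104763} = - \frac{155}{251709} + 198254 \cdot \frac{1}{104763} = - \frac{155}{251709} + \frac{198254}{104763} = \frac{16628692607}{8789929989}$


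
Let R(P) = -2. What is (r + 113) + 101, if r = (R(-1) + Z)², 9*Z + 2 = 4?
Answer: 17590/81 ≈ 217.16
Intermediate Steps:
Z = 2/9 (Z = -2/9 + (⅑)*4 = -2/9 + 4/9 = 2/9 ≈ 0.22222)
r = 256/81 (r = (-2 + 2/9)² = (-16/9)² = 256/81 ≈ 3.1605)
(r + 113) + 101 = (256/81 + 113) + 101 = 9409/81 + 101 = 17590/81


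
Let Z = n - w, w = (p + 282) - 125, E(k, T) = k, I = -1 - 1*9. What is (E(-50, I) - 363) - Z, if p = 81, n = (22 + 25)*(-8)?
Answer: 201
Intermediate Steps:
I = -10 (I = -1 - 9 = -10)
n = -376 (n = 47*(-8) = -376)
w = 238 (w = (81 + 282) - 125 = 363 - 125 = 238)
Z = -614 (Z = -376 - 1*238 = -376 - 238 = -614)
(E(-50, I) - 363) - Z = (-50 - 363) - 1*(-614) = -413 + 614 = 201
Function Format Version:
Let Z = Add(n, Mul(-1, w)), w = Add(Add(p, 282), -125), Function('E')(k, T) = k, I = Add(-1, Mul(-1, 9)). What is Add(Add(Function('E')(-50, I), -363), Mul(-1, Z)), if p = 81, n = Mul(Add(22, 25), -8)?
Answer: 201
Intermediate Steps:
I = -10 (I = Add(-1, -9) = -10)
n = -376 (n = Mul(47, -8) = -376)
w = 238 (w = Add(Add(81, 282), -125) = Add(363, -125) = 238)
Z = -614 (Z = Add(-376, Mul(-1, 238)) = Add(-376, -238) = -614)
Add(Add(Function('E')(-50, I), -363), Mul(-1, Z)) = Add(Add(-50, -363), Mul(-1, -614)) = Add(-413, 614) = 201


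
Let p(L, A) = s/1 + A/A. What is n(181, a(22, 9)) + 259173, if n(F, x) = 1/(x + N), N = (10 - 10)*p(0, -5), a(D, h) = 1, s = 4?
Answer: 259174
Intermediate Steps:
p(L, A) = 5 (p(L, A) = 4/1 + A/A = 4*1 + 1 = 4 + 1 = 5)
N = 0 (N = (10 - 10)*5 = 0*5 = 0)
n(F, x) = 1/x (n(F, x) = 1/(x + 0) = 1/x)
n(181, a(22, 9)) + 259173 = 1/1 + 259173 = 1 + 259173 = 259174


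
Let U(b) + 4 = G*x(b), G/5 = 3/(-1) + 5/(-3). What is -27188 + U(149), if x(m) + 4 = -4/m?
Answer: -4037608/149 ≈ -27098.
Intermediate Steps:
x(m) = -4 - 4/m
G = -70/3 (G = 5*(3/(-1) + 5/(-3)) = 5*(3*(-1) + 5*(-⅓)) = 5*(-3 - 5/3) = 5*(-14/3) = -70/3 ≈ -23.333)
U(b) = 268/3 + 280/(3*b) (U(b) = -4 - 70*(-4 - 4/b)/3 = -4 + (280/3 + 280/(3*b)) = 268/3 + 280/(3*b))
-27188 + U(149) = -27188 + (4/3)*(70 + 67*149)/149 = -27188 + (4/3)*(1/149)*(70 + 9983) = -27188 + (4/3)*(1/149)*10053 = -27188 + 13404/149 = -4037608/149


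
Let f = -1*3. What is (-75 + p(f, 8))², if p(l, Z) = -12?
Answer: 7569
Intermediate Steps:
f = -3
(-75 + p(f, 8))² = (-75 - 12)² = (-87)² = 7569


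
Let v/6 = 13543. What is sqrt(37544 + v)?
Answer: sqrt(118802) ≈ 344.68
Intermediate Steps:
v = 81258 (v = 6*13543 = 81258)
sqrt(37544 + v) = sqrt(37544 + 81258) = sqrt(118802)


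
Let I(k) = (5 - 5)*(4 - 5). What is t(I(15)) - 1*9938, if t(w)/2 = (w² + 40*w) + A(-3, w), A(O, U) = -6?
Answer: -9950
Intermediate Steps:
I(k) = 0 (I(k) = 0*(-1) = 0)
t(w) = -12 + 2*w² + 80*w (t(w) = 2*((w² + 40*w) - 6) = 2*(-6 + w² + 40*w) = -12 + 2*w² + 80*w)
t(I(15)) - 1*9938 = (-12 + 2*0² + 80*0) - 1*9938 = (-12 + 2*0 + 0) - 9938 = (-12 + 0 + 0) - 9938 = -12 - 9938 = -9950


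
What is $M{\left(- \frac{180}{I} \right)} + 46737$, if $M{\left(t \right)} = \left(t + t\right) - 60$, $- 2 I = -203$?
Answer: $\frac{9474711}{203} \approx 46673.0$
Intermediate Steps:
$I = \frac{203}{2}$ ($I = \left(- \frac{1}{2}\right) \left(-203\right) = \frac{203}{2} \approx 101.5$)
$M{\left(t \right)} = -60 + 2 t$ ($M{\left(t \right)} = 2 t - 60 = -60 + 2 t$)
$M{\left(- \frac{180}{I} \right)} + 46737 = \left(-60 + 2 \left(- \frac{180}{\frac{203}{2}}\right)\right) + 46737 = \left(-60 + 2 \left(\left(-180\right) \frac{2}{203}\right)\right) + 46737 = \left(-60 + 2 \left(- \frac{360}{203}\right)\right) + 46737 = \left(-60 - \frac{720}{203}\right) + 46737 = - \frac{12900}{203} + 46737 = \frac{9474711}{203}$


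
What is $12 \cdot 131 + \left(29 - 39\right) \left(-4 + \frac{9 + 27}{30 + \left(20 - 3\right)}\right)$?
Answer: $\frac{75404}{47} \approx 1604.3$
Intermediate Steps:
$12 \cdot 131 + \left(29 - 39\right) \left(-4 + \frac{9 + 27}{30 + \left(20 - 3\right)}\right) = 1572 - 10 \left(-4 + \frac{36}{30 + 17}\right) = 1572 - 10 \left(-4 + \frac{36}{47}\right) = 1572 - - \frac{1520}{47} = 1572 + \frac{1520}{47} = \frac{75404}{47}$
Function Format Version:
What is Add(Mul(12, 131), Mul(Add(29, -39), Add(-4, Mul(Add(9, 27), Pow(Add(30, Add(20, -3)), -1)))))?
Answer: Rational(75404, 47) ≈ 1604.3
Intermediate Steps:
Add(Mul(12, 131), Mul(Add(29, -39), Add(-4, Mul(Add(9, 27), Pow(Add(30, Add(20, -3)), -1))))) = Add(1572, Mul(-10, Add(-4, Mul(36, Pow(Add(30, 17), -1))))) = Add(1572, Mul(-10, Add(-4, Mul(36, Pow(47, -1))))) = Add(1572, Mul(-10, Add(-4, Mul(36, Rational(1, 47))))) = Add(1572, Mul(-10, Add(-4, Rational(36, 47)))) = Add(1572, Mul(-10, Rational(-152, 47))) = Add(1572, Rational(1520, 47)) = Rational(75404, 47)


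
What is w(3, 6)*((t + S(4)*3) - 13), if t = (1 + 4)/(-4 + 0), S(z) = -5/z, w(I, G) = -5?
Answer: 90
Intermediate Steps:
t = -5/4 (t = 5/(-4) = 5*(-¼) = -5/4 ≈ -1.2500)
w(3, 6)*((t + S(4)*3) - 13) = -5*((-5/4 - 5/4*3) - 13) = -5*((-5/4 - 15/4) - 13) = -5*(-5 - 13) = -5*(-18) = 90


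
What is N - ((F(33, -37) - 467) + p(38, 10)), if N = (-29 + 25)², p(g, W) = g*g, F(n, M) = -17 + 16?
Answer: -960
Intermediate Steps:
F(n, M) = -1
p(g, W) = g²
N = 16 (N = (-4)² = 16)
N - ((F(33, -37) - 467) + p(38, 10)) = 16 - ((-1 - 467) + 38²) = 16 - (-468 + 1444) = 16 - 1*976 = 16 - 976 = -960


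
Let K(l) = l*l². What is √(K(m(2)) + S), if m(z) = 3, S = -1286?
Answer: I*√1259 ≈ 35.482*I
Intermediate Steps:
K(l) = l³
√(K(m(2)) + S) = √(3³ - 1286) = √(27 - 1286) = √(-1259) = I*√1259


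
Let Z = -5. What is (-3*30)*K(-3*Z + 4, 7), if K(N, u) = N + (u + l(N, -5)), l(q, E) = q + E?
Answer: -3600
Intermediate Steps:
l(q, E) = E + q
K(N, u) = -5 + u + 2*N (K(N, u) = N + (u + (-5 + N)) = N + (-5 + N + u) = -5 + u + 2*N)
(-3*30)*K(-3*Z + 4, 7) = (-3*30)*(-5 + 7 + 2*(-3*(-5) + 4)) = -90*(-5 + 7 + 2*(15 + 4)) = -90*(-5 + 7 + 2*19) = -90*(-5 + 7 + 38) = -90*40 = -3600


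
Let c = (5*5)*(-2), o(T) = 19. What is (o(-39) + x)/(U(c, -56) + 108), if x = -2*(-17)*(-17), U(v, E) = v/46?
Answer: -12857/2459 ≈ -5.2285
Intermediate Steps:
c = -50 (c = 25*(-2) = -50)
U(v, E) = v/46 (U(v, E) = v*(1/46) = v/46)
x = -578 (x = 34*(-17) = -578)
(o(-39) + x)/(U(c, -56) + 108) = (19 - 578)/((1/46)*(-50) + 108) = -559/(-25/23 + 108) = -559/2459/23 = -559*23/2459 = -12857/2459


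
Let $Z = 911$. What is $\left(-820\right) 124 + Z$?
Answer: $-100769$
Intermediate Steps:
$\left(-820\right) 124 + Z = \left(-820\right) 124 + 911 = -101680 + 911 = -100769$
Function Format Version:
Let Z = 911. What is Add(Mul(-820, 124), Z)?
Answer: -100769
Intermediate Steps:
Add(Mul(-820, 124), Z) = Add(Mul(-820, 124), 911) = Add(-101680, 911) = -100769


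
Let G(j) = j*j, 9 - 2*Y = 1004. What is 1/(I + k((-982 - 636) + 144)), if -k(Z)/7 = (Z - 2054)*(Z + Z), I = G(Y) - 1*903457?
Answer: -4/293839035 ≈ -1.3613e-8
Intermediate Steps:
Y = -995/2 (Y = 9/2 - ½*1004 = 9/2 - 502 = -995/2 ≈ -497.50)
G(j) = j²
I = -2623803/4 (I = (-995/2)² - 1*903457 = 990025/4 - 903457 = -2623803/4 ≈ -6.5595e+5)
k(Z) = -14*Z*(-2054 + Z) (k(Z) = -7*(Z - 2054)*(Z + Z) = -7*(-2054 + Z)*2*Z = -14*Z*(-2054 + Z))
1/(I + k((-982 - 636) + 144)) = 1/(-2623803/4 + 14*((-982 - 636) + 144)*(2054 - ((-982 - 636) + 144))) = 1/(-2623803/4 + 14*(-1618 + 144)*(2054 - (-1618 + 144))) = 1/(-2623803/4 + 14*(-1474)*(2054 - 1*(-1474))) = 1/(-2623803/4 + 14*(-1474)*(2054 + 1474)) = 1/(-2623803/4 + 14*(-1474)*3528) = 1/(-2623803/4 - 72803808) = 1/(-293839035/4) = -4/293839035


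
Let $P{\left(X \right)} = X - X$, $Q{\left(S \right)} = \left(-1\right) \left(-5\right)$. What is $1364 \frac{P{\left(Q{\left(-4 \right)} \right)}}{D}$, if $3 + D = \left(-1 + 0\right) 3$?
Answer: $0$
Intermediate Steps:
$Q{\left(S \right)} = 5$
$P{\left(X \right)} = 0$
$D = -6$ ($D = -3 + \left(-1 + 0\right) 3 = -3 - 3 = -6$)
$1364 \frac{P{\left(Q{\left(-4 \right)} \right)}}{D} = 1364 \frac{0}{-6} = 1364 \cdot 0 \left(- \frac{1}{6}\right) = 1364 \cdot 0 = 0$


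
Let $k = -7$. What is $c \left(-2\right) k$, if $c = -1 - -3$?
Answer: $28$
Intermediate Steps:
$c = 2$ ($c = -1 + 3 = 2$)
$c \left(-2\right) k = 2 \left(-2\right) \left(-7\right) = \left(-4\right) \left(-7\right) = 28$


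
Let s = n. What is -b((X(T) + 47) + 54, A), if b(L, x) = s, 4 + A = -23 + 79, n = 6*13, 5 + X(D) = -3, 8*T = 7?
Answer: -78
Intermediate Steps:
T = 7/8 (T = (⅛)*7 = 7/8 ≈ 0.87500)
X(D) = -8 (X(D) = -5 - 3 = -8)
n = 78
A = 52 (A = -4 + (-23 + 79) = -4 + 56 = 52)
s = 78
b(L, x) = 78
-b((X(T) + 47) + 54, A) = -1*78 = -78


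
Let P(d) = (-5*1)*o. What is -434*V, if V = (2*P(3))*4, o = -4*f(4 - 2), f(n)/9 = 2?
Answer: -1249920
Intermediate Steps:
f(n) = 18 (f(n) = 9*2 = 18)
o = -72 (o = -4*18 = -72)
P(d) = 360 (P(d) = -5*1*(-72) = -5*(-72) = 360)
V = 2880 (V = (2*360)*4 = 720*4 = 2880)
-434*V = -434*2880 = -1249920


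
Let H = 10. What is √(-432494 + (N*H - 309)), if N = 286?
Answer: I*√429943 ≈ 655.7*I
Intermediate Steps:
√(-432494 + (N*H - 309)) = √(-432494 + (286*10 - 309)) = √(-432494 + (2860 - 309)) = √(-432494 + 2551) = √(-429943) = I*√429943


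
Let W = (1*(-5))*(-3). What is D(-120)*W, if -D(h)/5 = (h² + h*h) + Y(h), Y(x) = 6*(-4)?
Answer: -2158200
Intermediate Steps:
Y(x) = -24
W = 15 (W = -5*(-3) = 15)
D(h) = 120 - 10*h² (D(h) = -5*((h² + h*h) - 24) = -5*((h² + h²) - 24) = -5*(2*h² - 24) = -5*(-24 + 2*h²) = 120 - 10*h²)
D(-120)*W = (120 - 10*(-120)²)*15 = (120 - 10*14400)*15 = (120 - 144000)*15 = -143880*15 = -2158200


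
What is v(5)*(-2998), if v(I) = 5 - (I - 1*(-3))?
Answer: 8994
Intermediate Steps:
v(I) = 2 - I (v(I) = 5 - (I + 3) = 5 - (3 + I) = 5 + (-3 - I) = 2 - I)
v(5)*(-2998) = (2 - 1*5)*(-2998) = (2 - 5)*(-2998) = -3*(-2998) = 8994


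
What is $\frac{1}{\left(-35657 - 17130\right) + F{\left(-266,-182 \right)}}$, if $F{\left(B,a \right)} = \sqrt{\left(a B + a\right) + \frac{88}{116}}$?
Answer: $- \frac{1530823}{80806155009} - \frac{2 \sqrt{10140517}}{80806155009} \approx -1.9023 \cdot 10^{-5}$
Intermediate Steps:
$F{\left(B,a \right)} = \sqrt{\frac{22}{29} + a + B a}$ ($F{\left(B,a \right)} = \sqrt{\left(B a + a\right) + 88 \cdot \frac{1}{116}} = \sqrt{\left(a + B a\right) + \frac{22}{29}} = \sqrt{\frac{22}{29} + a + B a}$)
$\frac{1}{\left(-35657 - 17130\right) + F{\left(-266,-182 \right)}} = \frac{1}{\left(-35657 - 17130\right) + \frac{\sqrt{638 + 841 \left(-182\right) + 841 \left(-266\right) \left(-182\right)}}{29}} = \frac{1}{-52787 + \frac{\sqrt{638 - 153062 + 40714492}}{29}} = \frac{1}{-52787 + \frac{\sqrt{40562068}}{29}} = \frac{1}{-52787 + \frac{2 \sqrt{10140517}}{29}}$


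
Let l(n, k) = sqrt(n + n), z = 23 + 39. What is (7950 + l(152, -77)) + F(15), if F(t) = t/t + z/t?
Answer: 119327/15 + 4*sqrt(19) ≈ 7972.6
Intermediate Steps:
z = 62
F(t) = 1 + 62/t (F(t) = t/t + 62/t = 1 + 62/t)
l(n, k) = sqrt(2)*sqrt(n) (l(n, k) = sqrt(2*n) = sqrt(2)*sqrt(n))
(7950 + l(152, -77)) + F(15) = (7950 + sqrt(2)*sqrt(152)) + (62 + 15)/15 = (7950 + sqrt(2)*(2*sqrt(38))) + (1/15)*77 = (7950 + 4*sqrt(19)) + 77/15 = 119327/15 + 4*sqrt(19)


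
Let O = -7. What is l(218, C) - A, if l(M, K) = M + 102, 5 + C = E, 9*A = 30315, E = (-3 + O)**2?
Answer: -9145/3 ≈ -3048.3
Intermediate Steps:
E = 100 (E = (-3 - 7)**2 = (-10)**2 = 100)
A = 10105/3 (A = (1/9)*30315 = 10105/3 ≈ 3368.3)
C = 95 (C = -5 + 100 = 95)
l(M, K) = 102 + M
l(218, C) - A = (102 + 218) - 1*10105/3 = 320 - 10105/3 = -9145/3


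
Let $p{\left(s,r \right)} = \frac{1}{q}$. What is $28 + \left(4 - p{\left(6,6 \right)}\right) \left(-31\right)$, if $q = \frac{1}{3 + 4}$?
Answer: $121$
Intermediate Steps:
$q = \frac{1}{7} \approx 0.14286$
$p{\left(s,r \right)} = 7$ ($p{\left(s,r \right)} = \frac{1}{\frac{1}{7}} = 7$)
$28 + \left(4 - p{\left(6,6 \right)}\right) \left(-31\right) = 28 + \left(4 - 7\right) \left(-31\right) = 28 - -93 = 28 + 93 = 121$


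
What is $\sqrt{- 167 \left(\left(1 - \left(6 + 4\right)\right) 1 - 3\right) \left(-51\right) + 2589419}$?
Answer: $\sqrt{2487215} \approx 1577.1$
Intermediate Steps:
$\sqrt{- 167 \left(\left(1 - \left(6 + 4\right)\right) 1 - 3\right) \left(-51\right) + 2589419} = \sqrt{- 167 \left(\left(1 - 10\right) 1 - 3\right) \left(-51\right) + 2589419} = \sqrt{- 167 \left(\left(-9\right) 1 - 3\right) \left(-51\right) + 2589419} = \sqrt{- 167 \left(-9 - 3\right) \left(-51\right) + 2589419} = \sqrt{\left(-167\right) \left(-12\right) \left(-51\right) + 2589419} = \sqrt{2004 \left(-51\right) + 2589419} = \sqrt{-102204 + 2589419} = \sqrt{2487215}$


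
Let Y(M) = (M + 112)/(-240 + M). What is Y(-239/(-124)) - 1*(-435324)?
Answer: 12851185677/29521 ≈ 4.3532e+5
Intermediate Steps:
Y(M) = (112 + M)/(-240 + M)
Y(-239/(-124)) - 1*(-435324) = (112 - 239/(-124))/(-240 - 239/(-124)) - 1*(-435324) = (112 - 239*(-1/124))/(-240 - 239*(-1/124)) + 435324 = (112 + 239/124)/(-240 + 239/124) + 435324 = (14127/124)/(-29521/124) + 435324 = -124/29521*14127/124 + 435324 = -14127/29521 + 435324 = 12851185677/29521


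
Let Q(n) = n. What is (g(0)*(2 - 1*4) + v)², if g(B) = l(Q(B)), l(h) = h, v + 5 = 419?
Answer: 171396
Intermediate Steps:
v = 414 (v = -5 + 419 = 414)
g(B) = B
(g(0)*(2 - 1*4) + v)² = (0*(2 - 1*4) + 414)² = (0*(2 - 4) + 414)² = (0*(-2) + 414)² = (0 + 414)² = 414² = 171396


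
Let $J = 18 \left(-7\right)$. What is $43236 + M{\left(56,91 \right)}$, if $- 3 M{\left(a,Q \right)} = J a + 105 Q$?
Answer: $42403$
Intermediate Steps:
$J = -126$
$M{\left(a,Q \right)} = - 35 Q + 42 a$ ($M{\left(a,Q \right)} = - \frac{- 126 a + 105 Q}{3} = - 35 Q + 42 a$)
$43236 + M{\left(56,91 \right)} = 43236 + \left(\left(-35\right) 91 + 42 \cdot 56\right) = 43236 + \left(-3185 + 2352\right) = 43236 - 833 = 42403$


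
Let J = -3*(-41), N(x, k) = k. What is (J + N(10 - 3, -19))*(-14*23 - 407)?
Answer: -75816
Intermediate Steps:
J = 123
(J + N(10 - 3, -19))*(-14*23 - 407) = (123 - 19)*(-14*23 - 407) = 104*(-322 - 407) = 104*(-729) = -75816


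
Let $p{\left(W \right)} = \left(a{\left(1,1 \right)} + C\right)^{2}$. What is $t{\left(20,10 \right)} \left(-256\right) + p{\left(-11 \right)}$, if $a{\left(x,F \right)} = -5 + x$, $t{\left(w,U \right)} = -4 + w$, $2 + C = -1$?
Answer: $-4047$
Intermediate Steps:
$C = -3$ ($C = -2 - 1 = -3$)
$p{\left(W \right)} = 49$ ($p{\left(W \right)} = \left(\left(-5 + 1\right) - 3\right)^{2} = \left(-4 - 3\right)^{2} = \left(-7\right)^{2} = 49$)
$t{\left(20,10 \right)} \left(-256\right) + p{\left(-11 \right)} = \left(-4 + 20\right) \left(-256\right) + 49 = 16 \left(-256\right) + 49 = -4096 + 49 = -4047$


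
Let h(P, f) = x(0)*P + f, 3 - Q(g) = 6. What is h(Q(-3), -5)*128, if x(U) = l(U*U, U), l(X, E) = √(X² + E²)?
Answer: -640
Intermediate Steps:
Q(g) = -3 (Q(g) = 3 - 1*6 = 3 - 6 = -3)
l(X, E) = √(E² + X²)
x(U) = √(U² + U⁴) (x(U) = √(U² + (U*U)²) = √(U² + (U²)²) = √(U² + U⁴))
h(P, f) = f (h(P, f) = √(0² + 0⁴)*P + f = √(0 + 0)*P + f = √0*P + f = 0*P + f = 0 + f = f)
h(Q(-3), -5)*128 = -5*128 = -640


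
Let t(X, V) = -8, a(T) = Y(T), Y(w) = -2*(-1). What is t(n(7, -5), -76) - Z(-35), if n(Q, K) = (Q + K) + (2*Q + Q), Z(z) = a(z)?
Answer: -10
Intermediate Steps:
Y(w) = 2
a(T) = 2
Z(z) = 2
n(Q, K) = K + 4*Q (n(Q, K) = (K + Q) + 3*Q = K + 4*Q)
t(n(7, -5), -76) - Z(-35) = -8 - 1*2 = -8 - 2 = -10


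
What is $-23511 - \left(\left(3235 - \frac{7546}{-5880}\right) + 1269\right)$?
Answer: $- \frac{1680977}{60} \approx -28016.0$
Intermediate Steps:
$-23511 - \left(\left(3235 - \frac{7546}{-5880}\right) + 1269\right) = -23511 - \left(\left(3235 - - \frac{77}{60}\right) + 1269\right) = -23511 - \left(\left(3235 + \frac{77}{60}\right) + 1269\right) = -23511 - \left(\frac{194177}{60} + 1269\right) = -23511 - \frac{270317}{60} = - \frac{1680977}{60}$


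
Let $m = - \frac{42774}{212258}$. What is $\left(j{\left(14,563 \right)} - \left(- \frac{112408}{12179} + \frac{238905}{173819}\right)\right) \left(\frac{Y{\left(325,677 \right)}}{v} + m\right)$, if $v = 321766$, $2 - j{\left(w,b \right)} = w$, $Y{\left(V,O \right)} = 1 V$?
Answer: $\frac{60078506122301672435}{72290811724083966214} \approx 0.83107$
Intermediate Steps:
$Y{\left(V,O \right)} = V$
$j{\left(w,b \right)} = 2 - w$
$m = - \frac{21387}{106129}$ ($m = \left(-42774\right) \frac{1}{212258} = - \frac{21387}{106129} \approx -0.20152$)
$\left(j{\left(14,563 \right)} - \left(- \frac{112408}{12179} + \frac{238905}{173819}\right)\right) \left(\frac{Y{\left(325,677 \right)}}{v} + m\right) = \left(\left(2 - 14\right) - \left(- \frac{112408}{12179} + \frac{238905}{173819}\right)\right) \left(\frac{325}{321766} - \frac{21387}{106129}\right) = \left(\left(2 - 14\right) - - \frac{16629022157}{2116941601}\right) \left(325 \cdot \frac{1}{321766} - \frac{21387}{106129}\right) = \left(-12 + \left(\frac{112408}{12179} - \frac{238905}{173819}\right)\right) \left(\frac{325}{321766} - \frac{21387}{106129}\right) = \left(-12 + \frac{16629022157}{2116941601}\right) \left(- \frac{6847117517}{34148703814}\right) = \left(- \frac{8774277055}{2116941601}\right) \left(- \frac{6847117517}{34148703814}\right) = \frac{60078506122301672435}{72290811724083966214}$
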